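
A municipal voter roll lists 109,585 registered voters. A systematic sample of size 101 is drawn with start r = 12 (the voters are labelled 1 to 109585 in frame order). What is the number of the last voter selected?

108512

k = 109585/101 = 1085
101st selection = r + (101−1)·k = 12 + 100×1085 = 12 + 108500 = 108512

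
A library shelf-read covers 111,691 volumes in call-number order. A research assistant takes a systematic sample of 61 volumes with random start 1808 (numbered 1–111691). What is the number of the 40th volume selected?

k = 111691/61 = 1831
40th selection = r + (40−1)·k = 1808 + 39×1831 = 1808 + 71409 = 73217

73217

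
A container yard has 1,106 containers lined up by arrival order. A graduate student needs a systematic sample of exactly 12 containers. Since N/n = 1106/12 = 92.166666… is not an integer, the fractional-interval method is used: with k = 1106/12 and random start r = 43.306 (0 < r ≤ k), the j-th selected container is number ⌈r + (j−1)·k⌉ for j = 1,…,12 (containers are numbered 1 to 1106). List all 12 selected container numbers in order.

44, 136, 228, 320, 412, 505, 597, 689, 781, 873, 965, 1058

j=1: r + 0k = 43.306 → ⌈·⌉ = 44
j=2: r + 1k = 135.472666… → ⌈·⌉ = 136
j=3: r + 2k = 227.639333… → ⌈·⌉ = 228
j=4: r + 3k = 319.806 → ⌈·⌉ = 320
j=5: r + 4k = 411.972666… → ⌈·⌉ = 412
j=6: r + 5k = 504.139333… → ⌈·⌉ = 505
j=7: r + 6k = 596.306 → ⌈·⌉ = 597
j=8: r + 7k = 688.472666… → ⌈·⌉ = 689
j=9: r + 8k = 780.639333… → ⌈·⌉ = 781
j=10: r + 9k = 872.806 → ⌈·⌉ = 873
j=11: r + 10k = 964.972666… → ⌈·⌉ = 965
j=12: r + 11k = 1057.139333… → ⌈·⌉ = 1058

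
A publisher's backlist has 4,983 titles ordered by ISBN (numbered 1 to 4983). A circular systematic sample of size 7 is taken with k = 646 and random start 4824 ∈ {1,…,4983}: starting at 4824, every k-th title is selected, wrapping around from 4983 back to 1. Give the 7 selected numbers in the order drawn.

4824, 487, 1133, 1779, 2425, 3071, 3717

Selection 1: 4824
Selection 2: 4824 + 646 = 5470 → 5470 − 4983 = 487
Selection 3: 487 + 646 = 1133
Selection 4: 1133 + 646 = 1779
Selection 5: 1779 + 646 = 2425
Selection 6: 2425 + 646 = 3071
Selection 7: 3071 + 646 = 3717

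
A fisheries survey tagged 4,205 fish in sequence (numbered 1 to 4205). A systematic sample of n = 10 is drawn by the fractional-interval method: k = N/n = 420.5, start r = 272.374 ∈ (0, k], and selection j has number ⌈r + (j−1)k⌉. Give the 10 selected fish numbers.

j=1: r + 0k = 272.374 → ⌈·⌉ = 273
j=2: r + 1k = 692.874 → ⌈·⌉ = 693
j=3: r + 2k = 1113.374 → ⌈·⌉ = 1114
j=4: r + 3k = 1533.874 → ⌈·⌉ = 1534
j=5: r + 4k = 1954.374 → ⌈·⌉ = 1955
j=6: r + 5k = 2374.874 → ⌈·⌉ = 2375
j=7: r + 6k = 2795.374 → ⌈·⌉ = 2796
j=8: r + 7k = 3215.874 → ⌈·⌉ = 3216
j=9: r + 8k = 3636.374 → ⌈·⌉ = 3637
j=10: r + 9k = 4056.874 → ⌈·⌉ = 4057

273, 693, 1114, 1534, 1955, 2375, 2796, 3216, 3637, 4057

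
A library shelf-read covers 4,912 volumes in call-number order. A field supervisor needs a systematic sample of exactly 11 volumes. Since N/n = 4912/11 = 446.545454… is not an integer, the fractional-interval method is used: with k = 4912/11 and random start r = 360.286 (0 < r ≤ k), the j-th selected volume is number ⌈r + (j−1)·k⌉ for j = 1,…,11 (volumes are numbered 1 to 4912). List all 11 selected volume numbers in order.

361, 807, 1254, 1700, 2147, 2594, 3040, 3487, 3933, 4380, 4826

j=1: r + 0k = 360.286 → ⌈·⌉ = 361
j=2: r + 1k = 806.831454… → ⌈·⌉ = 807
j=3: r + 2k = 1253.376909… → ⌈·⌉ = 1254
j=4: r + 3k = 1699.922363… → ⌈·⌉ = 1700
j=5: r + 4k = 2146.467818… → ⌈·⌉ = 2147
j=6: r + 5k = 2593.013272… → ⌈·⌉ = 2594
j=7: r + 6k = 3039.558727… → ⌈·⌉ = 3040
j=8: r + 7k = 3486.104181… → ⌈·⌉ = 3487
j=9: r + 8k = 3932.649636… → ⌈·⌉ = 3933
j=10: r + 9k = 4379.195090… → ⌈·⌉ = 4380
j=11: r + 10k = 4825.740545… → ⌈·⌉ = 4826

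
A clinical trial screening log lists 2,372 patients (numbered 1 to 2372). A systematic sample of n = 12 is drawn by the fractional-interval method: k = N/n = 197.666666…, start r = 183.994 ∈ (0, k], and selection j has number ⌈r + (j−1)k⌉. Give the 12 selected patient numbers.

184, 382, 580, 777, 975, 1173, 1370, 1568, 1766, 1963, 2161, 2359

j=1: r + 0k = 183.994 → ⌈·⌉ = 184
j=2: r + 1k = 381.660666… → ⌈·⌉ = 382
j=3: r + 2k = 579.327333… → ⌈·⌉ = 580
j=4: r + 3k = 776.994 → ⌈·⌉ = 777
j=5: r + 4k = 974.660666… → ⌈·⌉ = 975
j=6: r + 5k = 1172.327333… → ⌈·⌉ = 1173
j=7: r + 6k = 1369.994 → ⌈·⌉ = 1370
j=8: r + 7k = 1567.660666… → ⌈·⌉ = 1568
j=9: r + 8k = 1765.327333… → ⌈·⌉ = 1766
j=10: r + 9k = 1962.994 → ⌈·⌉ = 1963
j=11: r + 10k = 2160.660666… → ⌈·⌉ = 2161
j=12: r + 11k = 2358.327333… → ⌈·⌉ = 2359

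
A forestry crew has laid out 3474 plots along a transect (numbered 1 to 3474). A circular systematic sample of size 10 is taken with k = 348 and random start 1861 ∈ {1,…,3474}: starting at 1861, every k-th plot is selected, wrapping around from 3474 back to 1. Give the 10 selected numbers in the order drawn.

1861, 2209, 2557, 2905, 3253, 127, 475, 823, 1171, 1519

Selection 1: 1861
Selection 2: 1861 + 348 = 2209
Selection 3: 2209 + 348 = 2557
Selection 4: 2557 + 348 = 2905
Selection 5: 2905 + 348 = 3253
Selection 6: 3253 + 348 = 3601 → 3601 − 3474 = 127
Selection 7: 127 + 348 = 475
Selection 8: 475 + 348 = 823
Selection 9: 823 + 348 = 1171
Selection 10: 1171 + 348 = 1519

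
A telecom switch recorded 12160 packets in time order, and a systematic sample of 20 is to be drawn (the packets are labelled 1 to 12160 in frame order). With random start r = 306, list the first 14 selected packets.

k = N/n = 12160/20 = 608
packet 1: 306
packet 2: 306 + 608 = 914
packet 3: 914 + 608 = 1522
packet 4: 1522 + 608 = 2130
packet 5: 2130 + 608 = 2738
packet 6: 2738 + 608 = 3346
packet 7: 3346 + 608 = 3954
packet 8: 3954 + 608 = 4562
packet 9: 4562 + 608 = 5170
packet 10: 5170 + 608 = 5778
packet 11: 5778 + 608 = 6386
packet 12: 6386 + 608 = 6994
packet 13: 6994 + 608 = 7602
packet 14: 7602 + 608 = 8210

306, 914, 1522, 2130, 2738, 3346, 3954, 4562, 5170, 5778, 6386, 6994, 7602, 8210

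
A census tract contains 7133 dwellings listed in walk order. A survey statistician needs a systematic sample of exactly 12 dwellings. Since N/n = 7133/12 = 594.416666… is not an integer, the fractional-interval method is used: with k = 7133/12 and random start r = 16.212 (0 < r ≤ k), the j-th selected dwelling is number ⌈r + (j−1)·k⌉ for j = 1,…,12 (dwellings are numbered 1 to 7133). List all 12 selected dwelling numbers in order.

j=1: r + 0k = 16.212 → ⌈·⌉ = 17
j=2: r + 1k = 610.628666… → ⌈·⌉ = 611
j=3: r + 2k = 1205.045333… → ⌈·⌉ = 1206
j=4: r + 3k = 1799.462 → ⌈·⌉ = 1800
j=5: r + 4k = 2393.878666… → ⌈·⌉ = 2394
j=6: r + 5k = 2988.295333… → ⌈·⌉ = 2989
j=7: r + 6k = 3582.712 → ⌈·⌉ = 3583
j=8: r + 7k = 4177.128666… → ⌈·⌉ = 4178
j=9: r + 8k = 4771.545333… → ⌈·⌉ = 4772
j=10: r + 9k = 5365.962 → ⌈·⌉ = 5366
j=11: r + 10k = 5960.378666… → ⌈·⌉ = 5961
j=12: r + 11k = 6554.795333… → ⌈·⌉ = 6555

17, 611, 1206, 1800, 2394, 2989, 3583, 4178, 4772, 5366, 5961, 6555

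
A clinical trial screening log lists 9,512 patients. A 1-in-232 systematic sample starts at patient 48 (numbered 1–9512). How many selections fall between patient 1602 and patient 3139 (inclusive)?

k = 232
First selection ≥ 1602: 48 + ⌈(1602−48)/232⌉·232 = 48 + 7×232 = 1672
Last selection ≤ 3139: 48 + ⌊(3139−48)/232⌋·232 = 48 + 13×232 = 3064
Count = 13 − 7 + 1 = 7

7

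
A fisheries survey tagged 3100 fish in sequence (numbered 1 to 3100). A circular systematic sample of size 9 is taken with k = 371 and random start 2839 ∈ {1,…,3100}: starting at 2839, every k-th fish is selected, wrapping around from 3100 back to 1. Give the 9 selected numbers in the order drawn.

Selection 1: 2839
Selection 2: 2839 + 371 = 3210 → 3210 − 3100 = 110
Selection 3: 110 + 371 = 481
Selection 4: 481 + 371 = 852
Selection 5: 852 + 371 = 1223
Selection 6: 1223 + 371 = 1594
Selection 7: 1594 + 371 = 1965
Selection 8: 1965 + 371 = 2336
Selection 9: 2336 + 371 = 2707

2839, 110, 481, 852, 1223, 1594, 1965, 2336, 2707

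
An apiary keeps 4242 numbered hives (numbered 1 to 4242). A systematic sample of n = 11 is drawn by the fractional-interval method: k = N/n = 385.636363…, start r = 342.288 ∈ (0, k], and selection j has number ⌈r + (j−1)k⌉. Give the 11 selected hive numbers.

343, 728, 1114, 1500, 1885, 2271, 2657, 3042, 3428, 3814, 4199

j=1: r + 0k = 342.288 → ⌈·⌉ = 343
j=2: r + 1k = 727.924363… → ⌈·⌉ = 728
j=3: r + 2k = 1113.560727… → ⌈·⌉ = 1114
j=4: r + 3k = 1499.197090… → ⌈·⌉ = 1500
j=5: r + 4k = 1884.833454… → ⌈·⌉ = 1885
j=6: r + 5k = 2270.469818… → ⌈·⌉ = 2271
j=7: r + 6k = 2656.106181… → ⌈·⌉ = 2657
j=8: r + 7k = 3041.742545… → ⌈·⌉ = 3042
j=9: r + 8k = 3427.378909… → ⌈·⌉ = 3428
j=10: r + 9k = 3813.015272… → ⌈·⌉ = 3814
j=11: r + 10k = 4198.651636… → ⌈·⌉ = 4199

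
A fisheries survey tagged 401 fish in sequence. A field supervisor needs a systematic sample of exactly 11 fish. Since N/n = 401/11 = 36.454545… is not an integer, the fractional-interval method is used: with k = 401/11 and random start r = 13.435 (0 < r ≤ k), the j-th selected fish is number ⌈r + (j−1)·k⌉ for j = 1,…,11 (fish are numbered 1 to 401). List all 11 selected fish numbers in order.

14, 50, 87, 123, 160, 196, 233, 269, 306, 342, 378

j=1: r + 0k = 13.435 → ⌈·⌉ = 14
j=2: r + 1k = 49.889545… → ⌈·⌉ = 50
j=3: r + 2k = 86.344090… → ⌈·⌉ = 87
j=4: r + 3k = 122.798636… → ⌈·⌉ = 123
j=5: r + 4k = 159.253181… → ⌈·⌉ = 160
j=6: r + 5k = 195.707727… → ⌈·⌉ = 196
j=7: r + 6k = 232.162272… → ⌈·⌉ = 233
j=8: r + 7k = 268.616818… → ⌈·⌉ = 269
j=9: r + 8k = 305.071363… → ⌈·⌉ = 306
j=10: r + 9k = 341.525909… → ⌈·⌉ = 342
j=11: r + 10k = 377.980454… → ⌈·⌉ = 378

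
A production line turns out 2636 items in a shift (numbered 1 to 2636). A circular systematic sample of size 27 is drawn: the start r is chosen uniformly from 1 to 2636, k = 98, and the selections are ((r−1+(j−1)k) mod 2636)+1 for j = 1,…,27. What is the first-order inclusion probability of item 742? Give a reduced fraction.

27/2636

For each position j, as r ranges over 1…2636 the j-th selection hits every item exactly once, so item 742 is selected for exactly 27 of the 2636 starts.
Inclusion probability = 27/2636.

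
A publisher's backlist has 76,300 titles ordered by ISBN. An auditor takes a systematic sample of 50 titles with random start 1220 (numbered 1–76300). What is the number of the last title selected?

75994

k = 76300/50 = 1526
50th selection = r + (50−1)·k = 1220 + 49×1526 = 1220 + 74774 = 75994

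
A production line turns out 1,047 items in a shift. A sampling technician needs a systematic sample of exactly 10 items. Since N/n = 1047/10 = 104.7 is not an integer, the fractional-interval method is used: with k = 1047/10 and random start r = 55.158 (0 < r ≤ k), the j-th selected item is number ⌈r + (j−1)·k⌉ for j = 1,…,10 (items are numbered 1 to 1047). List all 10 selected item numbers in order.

j=1: r + 0k = 55.158 → ⌈·⌉ = 56
j=2: r + 1k = 159.858 → ⌈·⌉ = 160
j=3: r + 2k = 264.558 → ⌈·⌉ = 265
j=4: r + 3k = 369.258 → ⌈·⌉ = 370
j=5: r + 4k = 473.958 → ⌈·⌉ = 474
j=6: r + 5k = 578.658 → ⌈·⌉ = 579
j=7: r + 6k = 683.358 → ⌈·⌉ = 684
j=8: r + 7k = 788.058 → ⌈·⌉ = 789
j=9: r + 8k = 892.758 → ⌈·⌉ = 893
j=10: r + 9k = 997.458 → ⌈·⌉ = 998

56, 160, 265, 370, 474, 579, 684, 789, 893, 998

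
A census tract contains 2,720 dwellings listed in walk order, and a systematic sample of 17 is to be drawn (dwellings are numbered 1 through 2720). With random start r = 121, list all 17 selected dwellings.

k = N/n = 2720/17 = 160
dwelling 1: 121
dwelling 2: 121 + 160 = 281
dwelling 3: 281 + 160 = 441
dwelling 4: 441 + 160 = 601
dwelling 5: 601 + 160 = 761
dwelling 6: 761 + 160 = 921
dwelling 7: 921 + 160 = 1081
dwelling 8: 1081 + 160 = 1241
dwelling 9: 1241 + 160 = 1401
dwelling 10: 1401 + 160 = 1561
dwelling 11: 1561 + 160 = 1721
dwelling 12: 1721 + 160 = 1881
dwelling 13: 1881 + 160 = 2041
dwelling 14: 2041 + 160 = 2201
dwelling 15: 2201 + 160 = 2361
dwelling 16: 2361 + 160 = 2521
dwelling 17: 2521 + 160 = 2681

121, 281, 441, 601, 761, 921, 1081, 1241, 1401, 1561, 1721, 1881, 2041, 2201, 2361, 2521, 2681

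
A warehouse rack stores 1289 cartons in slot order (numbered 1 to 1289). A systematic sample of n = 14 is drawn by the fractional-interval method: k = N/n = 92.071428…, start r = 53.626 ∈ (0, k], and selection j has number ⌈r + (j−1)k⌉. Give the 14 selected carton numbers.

54, 146, 238, 330, 422, 514, 607, 699, 791, 883, 975, 1067, 1159, 1251

j=1: r + 0k = 53.626 → ⌈·⌉ = 54
j=2: r + 1k = 145.697428… → ⌈·⌉ = 146
j=3: r + 2k = 237.768857… → ⌈·⌉ = 238
j=4: r + 3k = 329.840285… → ⌈·⌉ = 330
j=5: r + 4k = 421.911714… → ⌈·⌉ = 422
j=6: r + 5k = 513.983142… → ⌈·⌉ = 514
j=7: r + 6k = 606.054571… → ⌈·⌉ = 607
j=8: r + 7k = 698.126 → ⌈·⌉ = 699
j=9: r + 8k = 790.197428… → ⌈·⌉ = 791
j=10: r + 9k = 882.268857… → ⌈·⌉ = 883
j=11: r + 10k = 974.340285… → ⌈·⌉ = 975
j=12: r + 11k = 1066.411714… → ⌈·⌉ = 1067
j=13: r + 12k = 1158.483142… → ⌈·⌉ = 1159
j=14: r + 13k = 1250.554571… → ⌈·⌉ = 1251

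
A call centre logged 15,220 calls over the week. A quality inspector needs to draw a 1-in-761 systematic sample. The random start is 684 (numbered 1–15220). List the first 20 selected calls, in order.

684, 1445, 2206, 2967, 3728, 4489, 5250, 6011, 6772, 7533, 8294, 9055, 9816, 10577, 11338, 12099, 12860, 13621, 14382, 15143

call 1: 684
call 2: 684 + 761 = 1445
call 3: 1445 + 761 = 2206
call 4: 2206 + 761 = 2967
call 5: 2967 + 761 = 3728
call 6: 3728 + 761 = 4489
call 7: 4489 + 761 = 5250
call 8: 5250 + 761 = 6011
call 9: 6011 + 761 = 6772
call 10: 6772 + 761 = 7533
call 11: 7533 + 761 = 8294
call 12: 8294 + 761 = 9055
call 13: 9055 + 761 = 9816
call 14: 9816 + 761 = 10577
call 15: 10577 + 761 = 11338
call 16: 11338 + 761 = 12099
call 17: 12099 + 761 = 12860
call 18: 12860 + 761 = 13621
call 19: 13621 + 761 = 14382
call 20: 14382 + 761 = 15143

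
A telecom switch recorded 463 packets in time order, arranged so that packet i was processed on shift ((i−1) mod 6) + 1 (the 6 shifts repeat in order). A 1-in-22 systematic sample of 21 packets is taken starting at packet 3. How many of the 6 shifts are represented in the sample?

Consecutive selections differ by k = 22, so their shift numbers differ by 22 mod 6 = 4.
gcd(22, 6) = 2, so the sample visits 6/2 = 3 distinct residues mod 6.
Start 3 is shift 3; the shifts hit are 1, 3, 5.

3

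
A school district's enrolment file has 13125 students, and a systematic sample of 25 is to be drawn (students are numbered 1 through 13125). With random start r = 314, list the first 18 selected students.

k = N/n = 13125/25 = 525
student 1: 314
student 2: 314 + 525 = 839
student 3: 839 + 525 = 1364
student 4: 1364 + 525 = 1889
student 5: 1889 + 525 = 2414
student 6: 2414 + 525 = 2939
student 7: 2939 + 525 = 3464
student 8: 3464 + 525 = 3989
student 9: 3989 + 525 = 4514
student 10: 4514 + 525 = 5039
student 11: 5039 + 525 = 5564
student 12: 5564 + 525 = 6089
student 13: 6089 + 525 = 6614
student 14: 6614 + 525 = 7139
student 15: 7139 + 525 = 7664
student 16: 7664 + 525 = 8189
student 17: 8189 + 525 = 8714
student 18: 8714 + 525 = 9239

314, 839, 1364, 1889, 2414, 2939, 3464, 3989, 4514, 5039, 5564, 6089, 6614, 7139, 7664, 8189, 8714, 9239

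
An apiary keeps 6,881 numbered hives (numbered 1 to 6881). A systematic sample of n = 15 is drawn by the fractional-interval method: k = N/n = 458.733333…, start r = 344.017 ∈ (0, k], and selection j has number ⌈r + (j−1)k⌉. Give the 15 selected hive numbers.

345, 803, 1262, 1721, 2179, 2638, 3097, 3556, 4014, 4473, 4932, 5391, 5849, 6308, 6767

j=1: r + 0k = 344.017 → ⌈·⌉ = 345
j=2: r + 1k = 802.750333… → ⌈·⌉ = 803
j=3: r + 2k = 1261.483666… → ⌈·⌉ = 1262
j=4: r + 3k = 1720.217 → ⌈·⌉ = 1721
j=5: r + 4k = 2178.950333… → ⌈·⌉ = 2179
j=6: r + 5k = 2637.683666… → ⌈·⌉ = 2638
j=7: r + 6k = 3096.417 → ⌈·⌉ = 3097
j=8: r + 7k = 3555.150333… → ⌈·⌉ = 3556
j=9: r + 8k = 4013.883666… → ⌈·⌉ = 4014
j=10: r + 9k = 4472.617 → ⌈·⌉ = 4473
j=11: r + 10k = 4931.350333… → ⌈·⌉ = 4932
j=12: r + 11k = 5390.083666… → ⌈·⌉ = 5391
j=13: r + 12k = 5848.817 → ⌈·⌉ = 5849
j=14: r + 13k = 6307.550333… → ⌈·⌉ = 6308
j=15: r + 14k = 6766.283666… → ⌈·⌉ = 6767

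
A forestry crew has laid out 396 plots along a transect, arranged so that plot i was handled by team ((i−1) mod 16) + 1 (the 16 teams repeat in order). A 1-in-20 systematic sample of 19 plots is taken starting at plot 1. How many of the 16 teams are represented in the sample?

4

Consecutive selections differ by k = 20, so their team numbers differ by 20 mod 16 = 4.
gcd(20, 16) = 4, so the sample visits 16/4 = 4 distinct residues mod 16.
Start 1 is team 1; the teams hit are 1, 5, 9, 13.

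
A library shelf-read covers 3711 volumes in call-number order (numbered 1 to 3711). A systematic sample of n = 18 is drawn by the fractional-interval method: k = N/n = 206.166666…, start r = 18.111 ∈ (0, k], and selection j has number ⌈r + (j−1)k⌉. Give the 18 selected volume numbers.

19, 225, 431, 637, 843, 1049, 1256, 1462, 1668, 1874, 2080, 2286, 2493, 2699, 2905, 3111, 3317, 3523

j=1: r + 0k = 18.111 → ⌈·⌉ = 19
j=2: r + 1k = 224.277666… → ⌈·⌉ = 225
j=3: r + 2k = 430.444333… → ⌈·⌉ = 431
j=4: r + 3k = 636.611 → ⌈·⌉ = 637
j=5: r + 4k = 842.777666… → ⌈·⌉ = 843
j=6: r + 5k = 1048.944333… → ⌈·⌉ = 1049
j=7: r + 6k = 1255.111 → ⌈·⌉ = 1256
j=8: r + 7k = 1461.277666… → ⌈·⌉ = 1462
j=9: r + 8k = 1667.444333… → ⌈·⌉ = 1668
j=10: r + 9k = 1873.611 → ⌈·⌉ = 1874
j=11: r + 10k = 2079.777666… → ⌈·⌉ = 2080
j=12: r + 11k = 2285.944333… → ⌈·⌉ = 2286
j=13: r + 12k = 2492.111 → ⌈·⌉ = 2493
j=14: r + 13k = 2698.277666… → ⌈·⌉ = 2699
j=15: r + 14k = 2904.444333… → ⌈·⌉ = 2905
j=16: r + 15k = 3110.611 → ⌈·⌉ = 3111
j=17: r + 16k = 3316.777666… → ⌈·⌉ = 3317
j=18: r + 17k = 3522.944333… → ⌈·⌉ = 3523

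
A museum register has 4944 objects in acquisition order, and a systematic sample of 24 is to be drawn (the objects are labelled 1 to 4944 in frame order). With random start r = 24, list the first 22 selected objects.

k = N/n = 4944/24 = 206
object 1: 24
object 2: 24 + 206 = 230
object 3: 230 + 206 = 436
object 4: 436 + 206 = 642
object 5: 642 + 206 = 848
object 6: 848 + 206 = 1054
object 7: 1054 + 206 = 1260
object 8: 1260 + 206 = 1466
object 9: 1466 + 206 = 1672
object 10: 1672 + 206 = 1878
object 11: 1878 + 206 = 2084
object 12: 2084 + 206 = 2290
object 13: 2290 + 206 = 2496
object 14: 2496 + 206 = 2702
object 15: 2702 + 206 = 2908
object 16: 2908 + 206 = 3114
object 17: 3114 + 206 = 3320
object 18: 3320 + 206 = 3526
object 19: 3526 + 206 = 3732
object 20: 3732 + 206 = 3938
object 21: 3938 + 206 = 4144
object 22: 4144 + 206 = 4350

24, 230, 436, 642, 848, 1054, 1260, 1466, 1672, 1878, 2084, 2290, 2496, 2702, 2908, 3114, 3320, 3526, 3732, 3938, 4144, 4350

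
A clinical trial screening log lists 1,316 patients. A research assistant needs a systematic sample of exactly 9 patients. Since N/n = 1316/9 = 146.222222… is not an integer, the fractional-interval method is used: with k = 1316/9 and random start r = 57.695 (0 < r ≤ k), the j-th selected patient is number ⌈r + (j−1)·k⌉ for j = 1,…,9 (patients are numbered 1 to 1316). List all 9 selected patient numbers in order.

58, 204, 351, 497, 643, 789, 936, 1082, 1228

j=1: r + 0k = 57.695 → ⌈·⌉ = 58
j=2: r + 1k = 203.917222… → ⌈·⌉ = 204
j=3: r + 2k = 350.139444… → ⌈·⌉ = 351
j=4: r + 3k = 496.361666… → ⌈·⌉ = 497
j=5: r + 4k = 642.583888… → ⌈·⌉ = 643
j=6: r + 5k = 788.806111… → ⌈·⌉ = 789
j=7: r + 6k = 935.028333… → ⌈·⌉ = 936
j=8: r + 7k = 1081.250555… → ⌈·⌉ = 1082
j=9: r + 8k = 1227.472777… → ⌈·⌉ = 1228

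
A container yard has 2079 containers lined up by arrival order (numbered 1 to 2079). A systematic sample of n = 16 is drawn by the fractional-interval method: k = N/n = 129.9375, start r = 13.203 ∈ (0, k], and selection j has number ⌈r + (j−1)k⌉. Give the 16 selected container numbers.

14, 144, 274, 404, 533, 663, 793, 923, 1053, 1183, 1313, 1443, 1573, 1703, 1833, 1963

j=1: r + 0k = 13.203 → ⌈·⌉ = 14
j=2: r + 1k = 143.1405 → ⌈·⌉ = 144
j=3: r + 2k = 273.078 → ⌈·⌉ = 274
j=4: r + 3k = 403.0155 → ⌈·⌉ = 404
j=5: r + 4k = 532.953 → ⌈·⌉ = 533
j=6: r + 5k = 662.8905 → ⌈·⌉ = 663
j=7: r + 6k = 792.828 → ⌈·⌉ = 793
j=8: r + 7k = 922.7655 → ⌈·⌉ = 923
j=9: r + 8k = 1052.703 → ⌈·⌉ = 1053
j=10: r + 9k = 1182.6405 → ⌈·⌉ = 1183
j=11: r + 10k = 1312.578 → ⌈·⌉ = 1313
j=12: r + 11k = 1442.5155 → ⌈·⌉ = 1443
j=13: r + 12k = 1572.453 → ⌈·⌉ = 1573
j=14: r + 13k = 1702.3905 → ⌈·⌉ = 1703
j=15: r + 14k = 1832.328 → ⌈·⌉ = 1833
j=16: r + 15k = 1962.2655 → ⌈·⌉ = 1963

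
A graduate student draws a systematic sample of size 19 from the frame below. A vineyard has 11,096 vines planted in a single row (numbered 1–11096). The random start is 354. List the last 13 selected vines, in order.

3858, 4442, 5026, 5610, 6194, 6778, 7362, 7946, 8530, 9114, 9698, 10282, 10866

k = N/n = 11096/19 = 584
7th selection = 354 + 6×584 = 3858
8th: 3858 + 584 = 4442
9th: 4442 + 584 = 5026
10th: 5026 + 584 = 5610
11th: 5610 + 584 = 6194
12th: 6194 + 584 = 6778
13th: 6778 + 584 = 7362
14th: 7362 + 584 = 7946
15th: 7946 + 584 = 8530
16th: 8530 + 584 = 9114
17th: 9114 + 584 = 9698
18th: 9698 + 584 = 10282
19th: 10282 + 584 = 10866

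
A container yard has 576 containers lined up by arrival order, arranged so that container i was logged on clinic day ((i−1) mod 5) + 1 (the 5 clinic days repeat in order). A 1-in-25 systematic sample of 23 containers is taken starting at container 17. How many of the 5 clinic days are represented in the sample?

1

Consecutive selections differ by k = 25, so their clinic day numbers differ by 25 mod 5 = 0.
gcd(25, 5) = 5, so the sample visits 5/5 = 1 distinct residues mod 5.
Start 17 is clinic day 2; the clinic days hit are 2.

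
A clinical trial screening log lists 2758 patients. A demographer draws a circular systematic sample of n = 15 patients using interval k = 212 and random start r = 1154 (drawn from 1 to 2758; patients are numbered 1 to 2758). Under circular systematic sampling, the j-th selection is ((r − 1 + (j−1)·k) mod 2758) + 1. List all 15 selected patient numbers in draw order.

Selection 1: 1154
Selection 2: 1154 + 212 = 1366
Selection 3: 1366 + 212 = 1578
Selection 4: 1578 + 212 = 1790
Selection 5: 1790 + 212 = 2002
Selection 6: 2002 + 212 = 2214
Selection 7: 2214 + 212 = 2426
Selection 8: 2426 + 212 = 2638
Selection 9: 2638 + 212 = 2850 → 2850 − 2758 = 92
Selection 10: 92 + 212 = 304
Selection 11: 304 + 212 = 516
Selection 12: 516 + 212 = 728
Selection 13: 728 + 212 = 940
Selection 14: 940 + 212 = 1152
Selection 15: 1152 + 212 = 1364

1154, 1366, 1578, 1790, 2002, 2214, 2426, 2638, 92, 304, 516, 728, 940, 1152, 1364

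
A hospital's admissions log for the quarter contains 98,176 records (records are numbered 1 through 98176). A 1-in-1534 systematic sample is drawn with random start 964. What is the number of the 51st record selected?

77664

k = 1534
51st selection = r + (51−1)·k = 964 + 50×1534 = 964 + 76700 = 77664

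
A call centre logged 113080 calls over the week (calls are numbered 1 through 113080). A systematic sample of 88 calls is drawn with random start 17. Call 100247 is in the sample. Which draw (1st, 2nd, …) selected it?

k = 113080/88 = 1285
position = (100247 − 17)/1285 + 1 = 100230/1285 + 1 = 78 + 1 = 79

79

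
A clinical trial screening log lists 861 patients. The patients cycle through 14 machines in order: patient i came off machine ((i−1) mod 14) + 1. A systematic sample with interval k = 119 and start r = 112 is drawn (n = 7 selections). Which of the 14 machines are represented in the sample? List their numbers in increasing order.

Consecutive selections differ by k = 119, so their machine numbers differ by 119 mod 14 = 7.
gcd(119, 14) = 7, so the sample visits 14/7 = 2 distinct residues mod 14.
Start 112 is machine 14; the machines hit are 7, 14.

7, 14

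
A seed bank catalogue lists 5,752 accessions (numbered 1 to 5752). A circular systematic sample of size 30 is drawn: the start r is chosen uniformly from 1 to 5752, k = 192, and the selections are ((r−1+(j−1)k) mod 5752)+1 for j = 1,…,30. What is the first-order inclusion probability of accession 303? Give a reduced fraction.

For each position j, as r ranges over 1…5752 the j-th selection hits every accession exactly once, so accession 303 is selected for exactly 30 of the 5752 starts.
Inclusion probability = 30/5752 = 15/2876.

15/2876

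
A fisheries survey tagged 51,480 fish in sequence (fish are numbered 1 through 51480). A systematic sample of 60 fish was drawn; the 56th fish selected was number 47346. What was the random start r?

k = 51480/60 = 858
r = 47346 − (56−1)×858 = 47346 − 47190 = 156

156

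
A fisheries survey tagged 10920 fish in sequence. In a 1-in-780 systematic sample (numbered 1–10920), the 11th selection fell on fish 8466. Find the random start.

666

k = 780
r = 8466 − (11−1)×780 = 8466 − 7800 = 666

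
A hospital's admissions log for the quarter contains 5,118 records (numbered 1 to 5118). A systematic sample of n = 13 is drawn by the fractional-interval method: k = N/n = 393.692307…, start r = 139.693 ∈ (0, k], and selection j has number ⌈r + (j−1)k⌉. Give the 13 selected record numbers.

j=1: r + 0k = 139.693 → ⌈·⌉ = 140
j=2: r + 1k = 533.385307… → ⌈·⌉ = 534
j=3: r + 2k = 927.077615… → ⌈·⌉ = 928
j=4: r + 3k = 1320.769923… → ⌈·⌉ = 1321
j=5: r + 4k = 1714.462230… → ⌈·⌉ = 1715
j=6: r + 5k = 2108.154538… → ⌈·⌉ = 2109
j=7: r + 6k = 2501.846846… → ⌈·⌉ = 2502
j=8: r + 7k = 2895.539153… → ⌈·⌉ = 2896
j=9: r + 8k = 3289.231461… → ⌈·⌉ = 3290
j=10: r + 9k = 3682.923769… → ⌈·⌉ = 3683
j=11: r + 10k = 4076.616076… → ⌈·⌉ = 4077
j=12: r + 11k = 4470.308384… → ⌈·⌉ = 4471
j=13: r + 12k = 4864.000692… → ⌈·⌉ = 4865

140, 534, 928, 1321, 1715, 2109, 2502, 2896, 3290, 3683, 4077, 4471, 4865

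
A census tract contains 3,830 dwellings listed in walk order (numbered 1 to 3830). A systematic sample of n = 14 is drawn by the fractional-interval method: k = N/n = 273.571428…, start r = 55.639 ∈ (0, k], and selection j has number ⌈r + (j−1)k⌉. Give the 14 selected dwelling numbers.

j=1: r + 0k = 55.639 → ⌈·⌉ = 56
j=2: r + 1k = 329.210428… → ⌈·⌉ = 330
j=3: r + 2k = 602.781857… → ⌈·⌉ = 603
j=4: r + 3k = 876.353285… → ⌈·⌉ = 877
j=5: r + 4k = 1149.924714… → ⌈·⌉ = 1150
j=6: r + 5k = 1423.496142… → ⌈·⌉ = 1424
j=7: r + 6k = 1697.067571… → ⌈·⌉ = 1698
j=8: r + 7k = 1970.639 → ⌈·⌉ = 1971
j=9: r + 8k = 2244.210428… → ⌈·⌉ = 2245
j=10: r + 9k = 2517.781857… → ⌈·⌉ = 2518
j=11: r + 10k = 2791.353285… → ⌈·⌉ = 2792
j=12: r + 11k = 3064.924714… → ⌈·⌉ = 3065
j=13: r + 12k = 3338.496142… → ⌈·⌉ = 3339
j=14: r + 13k = 3612.067571… → ⌈·⌉ = 3613

56, 330, 603, 877, 1150, 1424, 1698, 1971, 2245, 2518, 2792, 3065, 3339, 3613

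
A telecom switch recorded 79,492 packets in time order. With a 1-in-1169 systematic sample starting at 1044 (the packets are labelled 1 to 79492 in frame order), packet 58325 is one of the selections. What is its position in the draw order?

k = 1169
position = (58325 − 1044)/1169 + 1 = 57281/1169 + 1 = 49 + 1 = 50

50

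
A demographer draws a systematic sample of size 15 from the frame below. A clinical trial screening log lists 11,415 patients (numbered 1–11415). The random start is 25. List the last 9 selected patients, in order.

k = N/n = 11415/15 = 761
7th selection = 25 + 6×761 = 4591
8th: 4591 + 761 = 5352
9th: 5352 + 761 = 6113
10th: 6113 + 761 = 6874
11th: 6874 + 761 = 7635
12th: 7635 + 761 = 8396
13th: 8396 + 761 = 9157
14th: 9157 + 761 = 9918
15th: 9918 + 761 = 10679

4591, 5352, 6113, 6874, 7635, 8396, 9157, 9918, 10679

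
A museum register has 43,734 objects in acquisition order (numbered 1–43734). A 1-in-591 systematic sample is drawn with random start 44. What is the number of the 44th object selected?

k = 591
44th selection = r + (44−1)·k = 44 + 43×591 = 44 + 25413 = 25457

25457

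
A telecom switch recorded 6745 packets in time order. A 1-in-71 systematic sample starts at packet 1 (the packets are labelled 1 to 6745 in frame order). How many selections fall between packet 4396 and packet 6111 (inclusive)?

k = 71
First selection ≥ 4396: 1 + ⌈(4396−1)/71⌉·71 = 1 + 62×71 = 4403
Last selection ≤ 6111: 1 + ⌊(6111−1)/71⌋·71 = 1 + 86×71 = 6107
Count = 86 − 62 + 1 = 25

25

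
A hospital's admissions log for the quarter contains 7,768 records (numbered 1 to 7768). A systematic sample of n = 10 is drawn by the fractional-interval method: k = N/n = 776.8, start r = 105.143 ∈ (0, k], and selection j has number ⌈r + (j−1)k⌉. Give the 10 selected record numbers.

106, 882, 1659, 2436, 3213, 3990, 4766, 5543, 6320, 7097

j=1: r + 0k = 105.143 → ⌈·⌉ = 106
j=2: r + 1k = 881.943 → ⌈·⌉ = 882
j=3: r + 2k = 1658.743 → ⌈·⌉ = 1659
j=4: r + 3k = 2435.543 → ⌈·⌉ = 2436
j=5: r + 4k = 3212.343 → ⌈·⌉ = 3213
j=6: r + 5k = 3989.143 → ⌈·⌉ = 3990
j=7: r + 6k = 4765.943 → ⌈·⌉ = 4766
j=8: r + 7k = 5542.743 → ⌈·⌉ = 5543
j=9: r + 8k = 6319.543 → ⌈·⌉ = 6320
j=10: r + 9k = 7096.343 → ⌈·⌉ = 7097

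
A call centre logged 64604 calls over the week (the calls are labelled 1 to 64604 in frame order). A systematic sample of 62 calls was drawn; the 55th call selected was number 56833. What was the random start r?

k = 64604/62 = 1042
r = 56833 − (55−1)×1042 = 56833 − 56268 = 565

565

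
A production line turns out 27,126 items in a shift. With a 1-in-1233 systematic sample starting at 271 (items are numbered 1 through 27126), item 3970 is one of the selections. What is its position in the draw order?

k = 1233
position = (3970 − 271)/1233 + 1 = 3699/1233 + 1 = 3 + 1 = 4

4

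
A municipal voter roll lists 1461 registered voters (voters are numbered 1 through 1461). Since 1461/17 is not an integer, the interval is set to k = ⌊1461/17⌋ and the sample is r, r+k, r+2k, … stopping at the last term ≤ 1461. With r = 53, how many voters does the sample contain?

17

k = ⌊1461/17⌋ = 85
Achieved size = ⌊(1461 − 53)/85⌋ + 1 = ⌊1408/85⌋ + 1 = 16 + 1 = 17
(last selection: 53 + 16×85 = 1413 ≤ 1461; next would be 1498 > 1461)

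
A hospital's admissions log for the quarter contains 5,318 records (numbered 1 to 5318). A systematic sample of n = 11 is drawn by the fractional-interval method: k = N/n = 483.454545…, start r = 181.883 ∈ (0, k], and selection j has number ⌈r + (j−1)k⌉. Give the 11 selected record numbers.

j=1: r + 0k = 181.883 → ⌈·⌉ = 182
j=2: r + 1k = 665.337545… → ⌈·⌉ = 666
j=3: r + 2k = 1148.792090… → ⌈·⌉ = 1149
j=4: r + 3k = 1632.246636… → ⌈·⌉ = 1633
j=5: r + 4k = 2115.701181… → ⌈·⌉ = 2116
j=6: r + 5k = 2599.155727… → ⌈·⌉ = 2600
j=7: r + 6k = 3082.610272… → ⌈·⌉ = 3083
j=8: r + 7k = 3566.064818… → ⌈·⌉ = 3567
j=9: r + 8k = 4049.519363… → ⌈·⌉ = 4050
j=10: r + 9k = 4532.973909… → ⌈·⌉ = 4533
j=11: r + 10k = 5016.428454… → ⌈·⌉ = 5017

182, 666, 1149, 1633, 2116, 2600, 3083, 3567, 4050, 4533, 5017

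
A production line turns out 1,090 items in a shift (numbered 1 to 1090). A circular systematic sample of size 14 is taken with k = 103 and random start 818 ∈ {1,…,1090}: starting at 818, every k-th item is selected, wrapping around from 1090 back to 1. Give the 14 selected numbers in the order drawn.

Selection 1: 818
Selection 2: 818 + 103 = 921
Selection 3: 921 + 103 = 1024
Selection 4: 1024 + 103 = 1127 → 1127 − 1090 = 37
Selection 5: 37 + 103 = 140
Selection 6: 140 + 103 = 243
Selection 7: 243 + 103 = 346
Selection 8: 346 + 103 = 449
Selection 9: 449 + 103 = 552
Selection 10: 552 + 103 = 655
Selection 11: 655 + 103 = 758
Selection 12: 758 + 103 = 861
Selection 13: 861 + 103 = 964
Selection 14: 964 + 103 = 1067

818, 921, 1024, 37, 140, 243, 346, 449, 552, 655, 758, 861, 964, 1067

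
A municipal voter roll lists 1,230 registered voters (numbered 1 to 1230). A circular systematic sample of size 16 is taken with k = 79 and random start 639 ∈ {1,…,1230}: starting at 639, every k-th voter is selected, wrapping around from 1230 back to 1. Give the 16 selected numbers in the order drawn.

639, 718, 797, 876, 955, 1034, 1113, 1192, 41, 120, 199, 278, 357, 436, 515, 594

Selection 1: 639
Selection 2: 639 + 79 = 718
Selection 3: 718 + 79 = 797
Selection 4: 797 + 79 = 876
Selection 5: 876 + 79 = 955
Selection 6: 955 + 79 = 1034
Selection 7: 1034 + 79 = 1113
Selection 8: 1113 + 79 = 1192
Selection 9: 1192 + 79 = 1271 → 1271 − 1230 = 41
Selection 10: 41 + 79 = 120
Selection 11: 120 + 79 = 199
Selection 12: 199 + 79 = 278
Selection 13: 278 + 79 = 357
Selection 14: 357 + 79 = 436
Selection 15: 436 + 79 = 515
Selection 16: 515 + 79 = 594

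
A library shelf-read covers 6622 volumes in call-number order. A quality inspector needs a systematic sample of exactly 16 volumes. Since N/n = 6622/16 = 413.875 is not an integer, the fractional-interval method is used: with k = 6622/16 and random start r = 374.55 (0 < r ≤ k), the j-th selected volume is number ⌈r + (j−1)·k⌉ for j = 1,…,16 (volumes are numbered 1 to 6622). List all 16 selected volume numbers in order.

j=1: r + 0k = 374.55 → ⌈·⌉ = 375
j=2: r + 1k = 788.425 → ⌈·⌉ = 789
j=3: r + 2k = 1202.3 → ⌈·⌉ = 1203
j=4: r + 3k = 1616.175 → ⌈·⌉ = 1617
j=5: r + 4k = 2030.05 → ⌈·⌉ = 2031
j=6: r + 5k = 2443.925 → ⌈·⌉ = 2444
j=7: r + 6k = 2857.8 → ⌈·⌉ = 2858
j=8: r + 7k = 3271.675 → ⌈·⌉ = 3272
j=9: r + 8k = 3685.55 → ⌈·⌉ = 3686
j=10: r + 9k = 4099.425 → ⌈·⌉ = 4100
j=11: r + 10k = 4513.3 → ⌈·⌉ = 4514
j=12: r + 11k = 4927.175 → ⌈·⌉ = 4928
j=13: r + 12k = 5341.05 → ⌈·⌉ = 5342
j=14: r + 13k = 5754.925 → ⌈·⌉ = 5755
j=15: r + 14k = 6168.8 → ⌈·⌉ = 6169
j=16: r + 15k = 6582.675 → ⌈·⌉ = 6583

375, 789, 1203, 1617, 2031, 2444, 2858, 3272, 3686, 4100, 4514, 4928, 5342, 5755, 6169, 6583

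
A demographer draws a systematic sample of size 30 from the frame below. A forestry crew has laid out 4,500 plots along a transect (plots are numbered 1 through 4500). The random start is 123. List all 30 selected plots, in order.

123, 273, 423, 573, 723, 873, 1023, 1173, 1323, 1473, 1623, 1773, 1923, 2073, 2223, 2373, 2523, 2673, 2823, 2973, 3123, 3273, 3423, 3573, 3723, 3873, 4023, 4173, 4323, 4473

k = N/n = 4500/30 = 150
plot 1: 123
plot 2: 123 + 150 = 273
plot 3: 273 + 150 = 423
plot 4: 423 + 150 = 573
plot 5: 573 + 150 = 723
plot 6: 723 + 150 = 873
plot 7: 873 + 150 = 1023
plot 8: 1023 + 150 = 1173
plot 9: 1173 + 150 = 1323
plot 10: 1323 + 150 = 1473
plot 11: 1473 + 150 = 1623
plot 12: 1623 + 150 = 1773
plot 13: 1773 + 150 = 1923
plot 14: 1923 + 150 = 2073
plot 15: 2073 + 150 = 2223
plot 16: 2223 + 150 = 2373
plot 17: 2373 + 150 = 2523
plot 18: 2523 + 150 = 2673
plot 19: 2673 + 150 = 2823
plot 20: 2823 + 150 = 2973
plot 21: 2973 + 150 = 3123
plot 22: 3123 + 150 = 3273
plot 23: 3273 + 150 = 3423
plot 24: 3423 + 150 = 3573
plot 25: 3573 + 150 = 3723
plot 26: 3723 + 150 = 3873
plot 27: 3873 + 150 = 4023
plot 28: 4023 + 150 = 4173
plot 29: 4173 + 150 = 4323
plot 30: 4323 + 150 = 4473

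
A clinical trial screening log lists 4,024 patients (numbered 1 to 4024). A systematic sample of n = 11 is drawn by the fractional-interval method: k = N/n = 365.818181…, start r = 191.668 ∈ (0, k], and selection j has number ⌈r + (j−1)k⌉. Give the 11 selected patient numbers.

192, 558, 924, 1290, 1655, 2021, 2387, 2753, 3119, 3485, 3850

j=1: r + 0k = 191.668 → ⌈·⌉ = 192
j=2: r + 1k = 557.486181… → ⌈·⌉ = 558
j=3: r + 2k = 923.304363… → ⌈·⌉ = 924
j=4: r + 3k = 1289.122545… → ⌈·⌉ = 1290
j=5: r + 4k = 1654.940727… → ⌈·⌉ = 1655
j=6: r + 5k = 2020.758909… → ⌈·⌉ = 2021
j=7: r + 6k = 2386.577090… → ⌈·⌉ = 2387
j=8: r + 7k = 2752.395272… → ⌈·⌉ = 2753
j=9: r + 8k = 3118.213454… → ⌈·⌉ = 3119
j=10: r + 9k = 3484.031636… → ⌈·⌉ = 3485
j=11: r + 10k = 3849.849818… → ⌈·⌉ = 3850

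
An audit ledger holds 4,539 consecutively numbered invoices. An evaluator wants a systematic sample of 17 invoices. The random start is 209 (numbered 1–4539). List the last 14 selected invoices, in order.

1010, 1277, 1544, 1811, 2078, 2345, 2612, 2879, 3146, 3413, 3680, 3947, 4214, 4481

k = N/n = 4539/17 = 267
4th selection = 209 + 3×267 = 1010
5th: 1010 + 267 = 1277
6th: 1277 + 267 = 1544
7th: 1544 + 267 = 1811
8th: 1811 + 267 = 2078
9th: 2078 + 267 = 2345
10th: 2345 + 267 = 2612
11th: 2612 + 267 = 2879
12th: 2879 + 267 = 3146
13th: 3146 + 267 = 3413
14th: 3413 + 267 = 3680
15th: 3680 + 267 = 3947
16th: 3947 + 267 = 4214
17th: 4214 + 267 = 4481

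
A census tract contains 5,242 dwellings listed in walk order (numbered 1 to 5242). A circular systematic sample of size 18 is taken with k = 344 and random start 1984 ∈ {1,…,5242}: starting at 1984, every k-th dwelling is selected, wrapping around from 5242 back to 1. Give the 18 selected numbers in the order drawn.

Selection 1: 1984
Selection 2: 1984 + 344 = 2328
Selection 3: 2328 + 344 = 2672
Selection 4: 2672 + 344 = 3016
Selection 5: 3016 + 344 = 3360
Selection 6: 3360 + 344 = 3704
Selection 7: 3704 + 344 = 4048
Selection 8: 4048 + 344 = 4392
Selection 9: 4392 + 344 = 4736
Selection 10: 4736 + 344 = 5080
Selection 11: 5080 + 344 = 5424 → 5424 − 5242 = 182
Selection 12: 182 + 344 = 526
Selection 13: 526 + 344 = 870
Selection 14: 870 + 344 = 1214
Selection 15: 1214 + 344 = 1558
Selection 16: 1558 + 344 = 1902
Selection 17: 1902 + 344 = 2246
Selection 18: 2246 + 344 = 2590

1984, 2328, 2672, 3016, 3360, 3704, 4048, 4392, 4736, 5080, 182, 526, 870, 1214, 1558, 1902, 2246, 2590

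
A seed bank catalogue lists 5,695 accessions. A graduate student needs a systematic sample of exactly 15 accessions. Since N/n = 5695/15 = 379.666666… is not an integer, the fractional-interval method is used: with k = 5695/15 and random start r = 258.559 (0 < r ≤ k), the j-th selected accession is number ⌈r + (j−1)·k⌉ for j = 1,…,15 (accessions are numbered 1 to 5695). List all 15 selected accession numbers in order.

259, 639, 1018, 1398, 1778, 2157, 2537, 2917, 3296, 3676, 4056, 4435, 4815, 5195, 5574

j=1: r + 0k = 258.559 → ⌈·⌉ = 259
j=2: r + 1k = 638.225666… → ⌈·⌉ = 639
j=3: r + 2k = 1017.892333… → ⌈·⌉ = 1018
j=4: r + 3k = 1397.559 → ⌈·⌉ = 1398
j=5: r + 4k = 1777.225666… → ⌈·⌉ = 1778
j=6: r + 5k = 2156.892333… → ⌈·⌉ = 2157
j=7: r + 6k = 2536.559 → ⌈·⌉ = 2537
j=8: r + 7k = 2916.225666… → ⌈·⌉ = 2917
j=9: r + 8k = 3295.892333… → ⌈·⌉ = 3296
j=10: r + 9k = 3675.559 → ⌈·⌉ = 3676
j=11: r + 10k = 4055.225666… → ⌈·⌉ = 4056
j=12: r + 11k = 4434.892333… → ⌈·⌉ = 4435
j=13: r + 12k = 4814.559 → ⌈·⌉ = 4815
j=14: r + 13k = 5194.225666… → ⌈·⌉ = 5195
j=15: r + 14k = 5573.892333… → ⌈·⌉ = 5574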